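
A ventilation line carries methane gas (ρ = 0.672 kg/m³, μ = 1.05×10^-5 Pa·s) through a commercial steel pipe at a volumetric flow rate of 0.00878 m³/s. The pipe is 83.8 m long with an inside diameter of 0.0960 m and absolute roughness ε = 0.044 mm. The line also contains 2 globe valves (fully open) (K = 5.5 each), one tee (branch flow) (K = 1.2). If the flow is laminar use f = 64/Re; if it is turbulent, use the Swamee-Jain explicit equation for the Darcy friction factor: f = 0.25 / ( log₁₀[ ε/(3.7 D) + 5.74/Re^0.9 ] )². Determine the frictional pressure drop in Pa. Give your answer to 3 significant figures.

ΔP ≈ 20.8 Pa

Cross-sectional area A = πD²/4 = π(0.096)²/4 = 0.007238 m²; mean velocity V = Q/A = 0.00878/0.007238 = 1.213 m/s.
Reynolds number Re = ρVD/μ = 0.672 · 1.213 · 0.096 / 1.05e-05 = 7453.
Re > 4000 → turbulent. Relative roughness ε/D = 4.4e-05/0.096 = 0.000458. Swamee-Jain: f = 0.25/(log₁₀[0.000458/3.7 + 5.74/7453^0.9])² = 0.25/(log₁₀[0.000124 + 0.00188])² = 0.25/(-2.698)² = 0.03433.
Total minor-loss coefficient ΣK = 2·5.5 + 1·1.2 = 12.2.
ΔP = [f·L/D + ΣK]·(ρV²/2) = [0.03433·83.8/0.096 + 12.2]·(0.672·1.213²/2) = [29.97 + 12.2]·0.4944 = 20.85 Pa.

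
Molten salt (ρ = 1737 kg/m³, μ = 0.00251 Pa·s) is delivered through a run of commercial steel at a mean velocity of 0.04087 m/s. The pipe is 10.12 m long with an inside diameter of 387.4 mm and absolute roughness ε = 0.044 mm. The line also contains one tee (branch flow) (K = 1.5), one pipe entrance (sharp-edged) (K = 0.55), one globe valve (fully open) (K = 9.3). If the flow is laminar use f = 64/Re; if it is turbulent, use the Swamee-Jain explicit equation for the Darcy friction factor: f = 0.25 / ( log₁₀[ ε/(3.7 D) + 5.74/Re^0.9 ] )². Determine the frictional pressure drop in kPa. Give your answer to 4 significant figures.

ΔP ≈ 0.01762 kPa

Reynolds number Re = ρVD/μ = 1737 · 0.04087 · 0.3874 / 0.00251 = 1.096e+04.
Re > 4000 → turbulent. Relative roughness ε/D = 4.4e-05/0.3874 = 0.000114. Swamee-Jain: f = 0.25/(log₁₀[0.000114/3.7 + 5.74/1.096e+04^0.9])² = 0.25/(log₁₀[3.07e-05 + 0.00133])² = 0.25/(-2.867)² = 0.03042.
Total minor-loss coefficient ΣK = 1·1.5 + 1·0.55 + 1·9.3 = 11.4.
ΔP = [f·L/D + ΣK]·(ρV²/2) = [0.03042·10.12/0.3874 + 11.4]·(1737·0.04087²/2) = [0.7946 + 11.4]·1.451 = 17.62 Pa.
ΔP = 17.62 Pa = 0.01762 kPa.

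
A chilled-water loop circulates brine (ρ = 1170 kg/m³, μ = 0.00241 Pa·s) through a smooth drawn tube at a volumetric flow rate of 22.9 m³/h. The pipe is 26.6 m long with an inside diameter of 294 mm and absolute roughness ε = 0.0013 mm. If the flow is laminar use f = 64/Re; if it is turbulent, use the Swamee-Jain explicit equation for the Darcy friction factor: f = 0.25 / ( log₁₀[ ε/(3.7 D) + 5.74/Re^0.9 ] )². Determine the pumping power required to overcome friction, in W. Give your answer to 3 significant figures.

Q = 22.9 m³/h = 22.9/3600 = 0.006361 m³/s.
Cross-sectional area A = πD²/4 = π(0.294)²/4 = 0.06789 m²; mean velocity V = Q/A = 0.006361/0.06789 = 0.0937 m/s.
Reynolds number Re = ρVD/μ = 1170 · 0.0937 · 0.294 / 0.00241 = 1.337e+04.
Re > 4000 → turbulent. Relative roughness ε/D = 1.3e-06/0.294 = 4.42e-06. Swamee-Jain: f = 0.25/(log₁₀[4.42e-06/3.7 + 5.74/1.337e+04^0.9])² = 0.25/(log₁₀[1.2e-06 + 0.00111])² = 0.25/(-2.954)² = 0.02864.
Darcy-Weisbach: ΔP = f(L/D)(ρV²/2) = 0.02864·(26.6/0.294)·(1170·0.0937²/2) = 0.02864·90.48·5.136 = 13.31 Pa.
Pumping power P = QΔP = 0.006361·13.31 = 0.08468 W = 0.0847 W.

P ≈ 0.0847 W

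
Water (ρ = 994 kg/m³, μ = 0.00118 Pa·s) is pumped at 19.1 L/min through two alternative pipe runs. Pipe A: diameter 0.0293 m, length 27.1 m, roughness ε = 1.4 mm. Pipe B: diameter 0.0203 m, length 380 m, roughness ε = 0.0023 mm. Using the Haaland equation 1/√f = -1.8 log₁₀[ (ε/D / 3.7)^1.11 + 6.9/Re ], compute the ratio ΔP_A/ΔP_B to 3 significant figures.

Pipe A: V = Q/A = 0.0003183/0.0006743 = 0.4721 m/s; Re = 1.165e+04; ε/D = 0.0478; Haaland → f = 0.07233; ΔP_A = f(L/D)(ρV²/2) = 7411 Pa.
Pipe B: V = Q/A = 0.0003183/0.0003237 = 0.9836 m/s; Re = 1.682e+04; ε/D = 0.000113; Haaland → f = 0.02707; ΔP_B = f(L/D)(ρV²/2) = 2.436e+05 Pa.
ΔP_A/ΔP_B = 7411/2.436e+05 = 0.0304.

ΔP_A/ΔP_B ≈ 0.0304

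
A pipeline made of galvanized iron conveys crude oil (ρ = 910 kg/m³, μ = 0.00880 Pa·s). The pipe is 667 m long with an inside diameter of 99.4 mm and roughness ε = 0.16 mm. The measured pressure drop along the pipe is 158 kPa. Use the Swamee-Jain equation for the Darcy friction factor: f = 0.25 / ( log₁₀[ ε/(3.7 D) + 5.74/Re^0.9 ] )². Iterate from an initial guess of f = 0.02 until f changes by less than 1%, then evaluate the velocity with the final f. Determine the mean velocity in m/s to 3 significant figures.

V ≈ 1.28 m/s

Rearranging Darcy-Weisbach: V = √(2·ΔP·D/(f·L·ρ)). With ε/D = 0.00016/0.0994 = 0.00161, iterate starting from f = 0.02:
  f = 0.02 → V = √(2·1.58e+05·0.0994/(0.02·667·910)) = 1.609 m/s; Re = ρVD/μ = 1.653e+04; f → 0.03037
  f = 0.03037 → V = 1.305 m/s; Re = 1.342e+04; f → 0.03162
  f = 0.03162 → V = 1.279 m/s; Re = 1.315e+04; f → 0.03174
Converged (Δf/f < 1%). With the final f = 0.03174: V = √(2·1.58e+05·0.0994/(0.03174·667·910)) = 1.277 m/s.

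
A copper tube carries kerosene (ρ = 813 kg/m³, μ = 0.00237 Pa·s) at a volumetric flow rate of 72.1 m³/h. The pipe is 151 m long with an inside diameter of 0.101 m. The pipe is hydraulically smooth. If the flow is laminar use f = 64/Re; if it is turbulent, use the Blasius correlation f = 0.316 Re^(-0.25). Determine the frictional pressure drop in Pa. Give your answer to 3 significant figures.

ΔP ≈ 70000 Pa

Q = 72.1 m³/h = 72.1/3600 = 0.02003 m³/s.
Cross-sectional area A = πD²/4 = π(0.101)²/4 = 0.008012 m²; mean velocity V = Q/A = 0.02003/0.008012 = 2.5 m/s.
Reynolds number Re = ρVD/μ = 813 · 2.5 · 0.101 / 0.00237 = 8.661e+04.
Re > 4000 → turbulent. Smooth-pipe (Blasius): f = 0.316 Re^(-0.25) = 0.316/(8.661e+04)^0.25 = 0.01842.
Darcy-Weisbach: ΔP = f(L/D)(ρV²/2) = 0.01842·(151/0.101)·(813·2.5²/2) = 0.01842·1495·2540 = 6.995e+04 Pa.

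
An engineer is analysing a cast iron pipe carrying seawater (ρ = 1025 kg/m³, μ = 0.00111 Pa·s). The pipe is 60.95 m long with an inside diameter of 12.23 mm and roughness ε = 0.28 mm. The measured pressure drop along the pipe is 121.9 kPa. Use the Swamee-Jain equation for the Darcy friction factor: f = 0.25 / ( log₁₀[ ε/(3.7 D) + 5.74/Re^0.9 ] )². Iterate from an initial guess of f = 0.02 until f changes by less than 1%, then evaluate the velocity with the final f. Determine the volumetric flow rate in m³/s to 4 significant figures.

Rearranging Darcy-Weisbach: V = √(2·ΔP·D/(f·L·ρ)). With ε/D = 0.00028/0.01223 = 0.0229, iterate starting from f = 0.02:
  f = 0.02 → V = √(2·1.219e+05·0.01223/(0.02·60.95·1025)) = 1.545 m/s; Re = ρVD/μ = 1.745e+04; f → 0.05403
  f = 0.05403 → V = 0.9399 m/s; Re = 1.061e+04; f → 0.05553
  f = 0.05553 → V = 0.9271 m/s; Re = 1.047e+04; f → 0.05558
Converged (Δf/f < 1%). With the final f = 0.05558: V = √(2·1.219e+05·0.01223/(0.05558·60.95·1025)) = 0.9267 m/s.
Q = V·A = 0.9267·(π/4·0.01223²) = 0.0001089 m³/s = 1.089×10^-4 m³/s.

Q ≈ 1.089×10^-4 m³/s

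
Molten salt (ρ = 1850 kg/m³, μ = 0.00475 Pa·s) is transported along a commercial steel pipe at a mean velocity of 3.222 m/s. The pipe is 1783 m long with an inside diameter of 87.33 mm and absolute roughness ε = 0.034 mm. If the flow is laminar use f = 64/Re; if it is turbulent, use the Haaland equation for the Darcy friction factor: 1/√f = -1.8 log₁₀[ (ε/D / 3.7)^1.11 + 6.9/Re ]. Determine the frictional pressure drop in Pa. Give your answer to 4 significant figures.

Reynolds number Re = ρVD/μ = 1850 · 3.222 · 0.08733 / 0.00475 = 1.096e+05.
Re > 4000 → turbulent. Relative roughness ε/D = 3.4e-05/0.08733 = 0.000389. Haaland: 1/√f = -1.8 log₁₀[(0.000389/3.7)^1.11 + 6.9/1.096e+05] = -1.8 log₁₀[3.84e-05 + 6.3e-05] = 7.189, so f = 0.01935.
Darcy-Weisbach: ΔP = f(L/D)(ρV²/2) = 0.01935·(1783/0.08733)·(1850·3.222²/2) = 0.01935·2.042e+04·9603 = 3.793e+06 Pa.

ΔP ≈ 3793000 Pa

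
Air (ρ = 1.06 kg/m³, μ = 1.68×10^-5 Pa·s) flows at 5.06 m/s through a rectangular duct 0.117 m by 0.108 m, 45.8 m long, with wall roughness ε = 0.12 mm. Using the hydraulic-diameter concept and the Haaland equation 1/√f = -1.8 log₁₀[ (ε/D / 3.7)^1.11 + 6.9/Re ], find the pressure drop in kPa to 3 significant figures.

Hydraulic diameter D_h = 4A/P = 4·(0.117·0.108)/(2·(0.117+0.108)) = 0.05054/0.45 = 0.1123 m.
Re = ρVD_h/μ = 1.06·5.06·0.1123/1.68e-05 = 3.586e+04.
ε/D_h = 0.00012/0.1123 = 0.00107; Haaland gives 1/√f = -1.8 log₁₀[0.000118+0.000192] = 6.315, so f = 0.02508.
ΔP = f(L/D_h)(ρV²/2) = 0.02508·45.8/0.1123·13.57 = 138.8 Pa.
ΔP = 0.139 kPa.

ΔP ≈ 0.139 kPa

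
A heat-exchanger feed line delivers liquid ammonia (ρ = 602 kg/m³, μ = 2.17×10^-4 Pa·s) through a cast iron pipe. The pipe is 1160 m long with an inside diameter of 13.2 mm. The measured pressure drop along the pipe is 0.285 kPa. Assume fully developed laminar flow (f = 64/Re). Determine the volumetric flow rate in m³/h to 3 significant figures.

For laminar flow, f = 64/Re with Re = ρVD/μ, so Darcy-Weisbach reduces to ΔP = 32μLV/D². Solving for V: V = ΔP·D²/(32μL) = 285·(0.0132)²/(32·0.000217·1160) = 0.006165 m/s.
Check: Re = ρVD/μ = 602·0.006165·0.0132/0.000217 = 225.8 < 2300, so the laminar assumption holds.
Q = V·A = 0.006165·(π/4·0.0132²) = 8.437e-07 m³/s = 0.00304 m³/h.

Q ≈ 0.00304 m³/h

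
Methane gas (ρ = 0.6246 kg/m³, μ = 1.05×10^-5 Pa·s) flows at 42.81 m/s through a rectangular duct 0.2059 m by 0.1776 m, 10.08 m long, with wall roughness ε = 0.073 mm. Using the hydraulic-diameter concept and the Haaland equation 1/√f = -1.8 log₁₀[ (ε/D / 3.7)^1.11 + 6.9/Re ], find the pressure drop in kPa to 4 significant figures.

Hydraulic diameter D_h = 4A/P = 4·(0.2059·0.1776)/(2·(0.2059+0.1776)) = 0.1463/0.767 = 0.1907 m.
Re = ρVD_h/μ = 0.6246·42.81·0.1907/1.05e-05 = 4.856e+05.
ε/D_h = 7.3e-05/0.1907 = 0.000383; Haaland gives 1/√f = -1.8 log₁₀[3.77e-05+1.42e-05] = 7.713, so f = 0.01681.
ΔP = f(L/D_h)(ρV²/2) = 0.01681·10.08/0.1907·572.4 = 508.6 Pa.
ΔP = 0.5086 kPa.

ΔP ≈ 0.5086 kPa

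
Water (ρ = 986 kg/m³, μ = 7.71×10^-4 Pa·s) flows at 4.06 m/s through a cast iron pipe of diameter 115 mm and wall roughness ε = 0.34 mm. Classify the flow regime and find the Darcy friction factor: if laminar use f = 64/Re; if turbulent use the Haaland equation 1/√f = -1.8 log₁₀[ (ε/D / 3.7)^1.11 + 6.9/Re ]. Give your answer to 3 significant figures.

f ≈ 0.0263

Re = ρVD/μ = 986·4.06·0.115/0.000771 = 5.971e+05.
Re > 4000 → turbulent. ε/D = 0.00034/0.115 = 0.00296; Haaland: 1/√f = -1.8 log₁₀[0.000365 + 1.16e-05] = 6.164, so f = 0.02632.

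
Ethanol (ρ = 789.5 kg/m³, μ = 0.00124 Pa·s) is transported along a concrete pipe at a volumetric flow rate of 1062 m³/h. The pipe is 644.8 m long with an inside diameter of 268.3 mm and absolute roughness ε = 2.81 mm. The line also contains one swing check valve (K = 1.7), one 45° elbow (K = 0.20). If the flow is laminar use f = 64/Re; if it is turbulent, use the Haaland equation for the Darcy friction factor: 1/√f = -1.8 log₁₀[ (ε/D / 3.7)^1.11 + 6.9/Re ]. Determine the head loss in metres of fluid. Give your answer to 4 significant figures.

h_f ≈ 131.5 m

Q = 1062 m³/h = 1062/3600 = 0.295 m³/s.
Cross-sectional area A = πD²/4 = π(0.2683)²/4 = 0.05654 m²; mean velocity V = Q/A = 0.295/0.05654 = 5.218 m/s.
Reynolds number Re = ρVD/μ = 789.5 · 5.218 · 0.2683 / 0.00124 = 8.913e+05.
Re > 4000 → turbulent. Relative roughness ε/D = 0.00281/0.2683 = 0.0105. Haaland: 1/√f = -1.8 log₁₀[(0.0105/3.7)^1.11 + 6.9/8.913e+05] = -1.8 log₁₀[0.00148 + 7.74e-06] = 5.087, so f = 0.03864.
Total minor-loss coefficient ΣK = 1·1.7 + 1·0.2 = 1.9.
ΔP = [f·L/D + ΣK]·(ρV²/2) = [0.03864·644.8/0.2683 + 1.9]·(789.5·5.218²/2) = [92.87 + 1.9]·1.075e+04 = 1.019e+06 Pa.
Head loss h_f = ΔP/(ρg) = 1.019e+06/(789.5·9.81) = 131.5 m.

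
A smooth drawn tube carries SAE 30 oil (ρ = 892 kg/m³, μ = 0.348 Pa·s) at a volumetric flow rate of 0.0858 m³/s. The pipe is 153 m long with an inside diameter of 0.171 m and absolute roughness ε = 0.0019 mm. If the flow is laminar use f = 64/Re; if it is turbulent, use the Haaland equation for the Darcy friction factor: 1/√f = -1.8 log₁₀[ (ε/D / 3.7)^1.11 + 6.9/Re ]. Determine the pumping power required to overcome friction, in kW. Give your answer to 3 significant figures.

P ≈ 18.7 kW

Cross-sectional area A = πD²/4 = π(0.171)²/4 = 0.02297 m²; mean velocity V = Q/A = 0.0858/0.02297 = 3.736 m/s.
Reynolds number Re = ρVD/μ = 892 · 3.736 · 0.171 / 0.348 = 1638.
Re < 2300 → laminar flow, so f = 64/Re = 64/1638 = 0.03908 (the turbulent correlation is not needed).
Darcy-Weisbach: ΔP = f(L/D)(ρV²/2) = 0.03908·(153/0.171)·(892·3.736²/2) = 0.03908·894.7·6225 = 2.177e+05 Pa.
Pumping power P = QΔP = 0.0858·2.177e+05 = 18680 W = 18.7 kW.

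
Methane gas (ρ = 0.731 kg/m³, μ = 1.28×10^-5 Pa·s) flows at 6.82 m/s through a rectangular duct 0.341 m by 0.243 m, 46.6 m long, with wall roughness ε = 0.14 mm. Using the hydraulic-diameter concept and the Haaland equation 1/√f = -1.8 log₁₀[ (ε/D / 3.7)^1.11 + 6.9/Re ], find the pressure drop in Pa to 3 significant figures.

ΔP ≈ 55.2 Pa

Hydraulic diameter D_h = 4A/P = 4·(0.341·0.243)/(2·(0.341+0.243)) = 0.3315/1.168 = 0.2838 m.
Re = ρVD_h/μ = 0.731·6.82·0.2838/1.28e-05 = 1.105e+05.
ε/D_h = 0.00014/0.2838 = 0.000493; Haaland gives 1/√f = -1.8 log₁₀[5e-05+6.24e-05] = 7.109, so f = 0.01979.
ΔP = f(L/D_h)(ρV²/2) = 0.01979·46.6/0.2838·17 = 55.24 Pa.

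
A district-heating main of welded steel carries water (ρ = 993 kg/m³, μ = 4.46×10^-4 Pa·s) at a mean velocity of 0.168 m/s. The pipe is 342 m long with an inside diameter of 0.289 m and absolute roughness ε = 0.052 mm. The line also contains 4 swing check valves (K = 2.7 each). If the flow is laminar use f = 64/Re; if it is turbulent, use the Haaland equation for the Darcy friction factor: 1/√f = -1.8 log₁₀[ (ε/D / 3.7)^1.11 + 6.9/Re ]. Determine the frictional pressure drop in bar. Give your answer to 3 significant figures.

Reynolds number Re = ρVD/μ = 993 · 0.168 · 0.289 / 0.000446 = 1.081e+05.
Re > 4000 → turbulent. Relative roughness ε/D = 5.2e-05/0.289 = 0.00018. Haaland: 1/√f = -1.8 log₁₀[(0.00018/3.7)^1.11 + 6.9/1.081e+05] = -1.8 log₁₀[1.63e-05 + 6.38e-05] = 7.373, so f = 0.0184.
Total minor-loss coefficient ΣK = 4·2.7 = 10.8.
ΔP = [f·L/D + ΣK]·(ρV²/2) = [0.0184·342/0.289 + 10.8]·(993·0.168²/2) = [21.77 + 10.8]·14.01 = 456.4 Pa.
ΔP = 456.4 Pa = 0.00456 bar.

ΔP ≈ 0.00456 bar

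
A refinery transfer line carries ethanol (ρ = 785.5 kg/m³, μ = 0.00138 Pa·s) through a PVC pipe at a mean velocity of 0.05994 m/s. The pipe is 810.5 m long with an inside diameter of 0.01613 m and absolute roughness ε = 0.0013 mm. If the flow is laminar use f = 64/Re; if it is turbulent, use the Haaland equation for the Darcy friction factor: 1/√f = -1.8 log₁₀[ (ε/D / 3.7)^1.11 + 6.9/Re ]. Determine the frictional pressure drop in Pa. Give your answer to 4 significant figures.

Reynolds number Re = ρVD/μ = 785.5 · 0.05994 · 0.01613 / 0.00138 = 550.3.
Re < 2300 → laminar flow, so f = 64/Re = 64/550.3 = 0.1163 (the turbulent correlation is not needed).
Darcy-Weisbach: ΔP = f(L/D)(ρV²/2) = 0.1163·(810.5/0.01613)·(785.5·0.05994²/2) = 0.1163·5.025e+04·1.411 = 8246 Pa.

ΔP ≈ 8246 Pa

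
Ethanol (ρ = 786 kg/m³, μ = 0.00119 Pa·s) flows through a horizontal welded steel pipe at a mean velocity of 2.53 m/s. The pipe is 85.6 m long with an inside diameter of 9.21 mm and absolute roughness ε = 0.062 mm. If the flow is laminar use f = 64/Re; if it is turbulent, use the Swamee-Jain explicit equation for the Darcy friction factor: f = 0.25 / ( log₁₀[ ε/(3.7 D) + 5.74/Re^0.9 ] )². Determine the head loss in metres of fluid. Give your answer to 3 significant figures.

Reynolds number Re = ρVD/μ = 786 · 2.53 · 0.00921 / 0.00119 = 1.539e+04.
Re > 4000 → turbulent. Relative roughness ε/D = 6.2e-05/0.00921 = 0.00673. Swamee-Jain: f = 0.25/(log₁₀[0.00673/3.7 + 5.74/1.539e+04^0.9])² = 0.25/(log₁₀[0.00182 + 0.000978])² = 0.25/(-2.553)² = 0.03835.
Darcy-Weisbach: ΔP = f(L/D)(ρV²/2) = 0.03835·(85.6/0.00921)·(786·2.53²/2) = 0.03835·9294·2516 = 8.966e+05 Pa.
Head loss h_f = ΔP/(ρg) = 8.966e+05/(786·9.81) = 116 m.

h_f ≈ 116 m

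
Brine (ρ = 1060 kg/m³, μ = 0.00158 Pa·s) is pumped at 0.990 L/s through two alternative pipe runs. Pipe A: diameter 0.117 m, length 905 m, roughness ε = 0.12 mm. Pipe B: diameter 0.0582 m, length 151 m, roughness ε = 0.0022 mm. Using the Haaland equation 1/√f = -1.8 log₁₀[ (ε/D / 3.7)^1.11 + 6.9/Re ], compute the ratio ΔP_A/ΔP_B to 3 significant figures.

Pipe A: V = Q/A = 0.00099/0.01075 = 0.09208 m/s; Re = 7228; ε/D = 0.00103; Haaland → f = 0.03495; ΔP_A = f(L/D)(ρV²/2) = 1215 Pa.
Pipe B: V = Q/A = 0.00099/0.00266 = 0.3721 m/s; Re = 1.453e+04; ε/D = 3.78e-05; Haaland → f = 0.02799; ΔP_B = f(L/D)(ρV²/2) = 5330 Pa.
ΔP_A/ΔP_B = 1215/5330 = 0.228.

ΔP_A/ΔP_B ≈ 0.228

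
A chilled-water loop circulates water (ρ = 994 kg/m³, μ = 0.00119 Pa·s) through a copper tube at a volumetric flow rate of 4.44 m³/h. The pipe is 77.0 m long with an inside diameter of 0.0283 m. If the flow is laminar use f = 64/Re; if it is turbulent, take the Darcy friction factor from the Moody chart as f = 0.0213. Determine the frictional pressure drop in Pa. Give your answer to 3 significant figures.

ΔP ≈ 111000 Pa

Q = 4.44 m³/h = 4.44/3600 = 0.001233 m³/s.
Cross-sectional area A = πD²/4 = π(0.0283)²/4 = 0.000629 m²; mean velocity V = Q/A = 0.001233/0.000629 = 1.961 m/s.
Reynolds number Re = ρVD/μ = 994 · 1.961 · 0.0283 / 0.00119 = 4.635e+04.
Re > 4000 → turbulent; use the Moody-chart value f = 0.0213.
Darcy-Weisbach: ΔP = f(L/D)(ρV²/2) = 0.0213·(77/0.0283)·(994·1.961²/2) = 0.0213·2721·1911 = 1.107e+05 Pa.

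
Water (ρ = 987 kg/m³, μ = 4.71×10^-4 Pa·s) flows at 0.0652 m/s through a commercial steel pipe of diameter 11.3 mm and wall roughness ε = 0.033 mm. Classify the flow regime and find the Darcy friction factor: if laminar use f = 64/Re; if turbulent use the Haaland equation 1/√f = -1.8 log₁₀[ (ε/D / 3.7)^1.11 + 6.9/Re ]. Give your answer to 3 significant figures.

f ≈ 0.0415

Re = ρVD/μ = 987·0.0652·0.0113/0.000471 = 1544.
Re < 2300 → laminar, so f = 64/Re = 0.04145 (roughness is irrelevant in laminar flow).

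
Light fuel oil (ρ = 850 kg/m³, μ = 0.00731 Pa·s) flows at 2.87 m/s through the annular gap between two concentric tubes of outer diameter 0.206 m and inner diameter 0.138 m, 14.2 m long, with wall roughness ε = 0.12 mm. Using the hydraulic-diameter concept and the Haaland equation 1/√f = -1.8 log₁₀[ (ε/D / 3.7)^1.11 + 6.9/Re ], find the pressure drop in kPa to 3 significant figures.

Hydraulic diameter D_h = 4A/P = D_o - D_i = 0.206 - 0.138 = 0.068 m.
Re = ρVD_h/μ = 850·2.87·0.068/0.00731 = 2.269e+04.
ε/D_h = 0.00012/0.068 = 0.00176; Haaland gives 1/√f = -1.8 log₁₀[0.000206+0.000304] = 5.927, so f = 0.02847.
ΔP = f(L/D_h)(ρV²/2) = 0.02847·14.2/0.068·3501 = 2.081e+04 Pa.
ΔP = 20.8 kPa.

ΔP ≈ 20.8 kPa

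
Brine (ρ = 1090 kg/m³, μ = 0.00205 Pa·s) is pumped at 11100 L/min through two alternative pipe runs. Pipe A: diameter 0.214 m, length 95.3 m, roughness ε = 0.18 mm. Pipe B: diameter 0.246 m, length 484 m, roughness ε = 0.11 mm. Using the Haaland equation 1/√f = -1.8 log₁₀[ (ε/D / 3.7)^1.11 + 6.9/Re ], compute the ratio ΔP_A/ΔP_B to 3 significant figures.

Pipe A: V = Q/A = 0.185/0.03597 = 5.143 m/s; Re = 5.852e+05; ε/D = 0.000841; Haaland → f = 0.01938; ΔP_A = f(L/D)(ρV²/2) = 1.244e+05 Pa.
Pipe B: V = Q/A = 0.185/0.04753 = 3.892 m/s; Re = 5.091e+05; ε/D = 0.000447; Haaland → f = 0.01722; ΔP_B = f(L/D)(ρV²/2) = 2.797e+05 Pa.
ΔP_A/ΔP_B = 1.244e+05/2.797e+05 = 0.445.

ΔP_A/ΔP_B ≈ 0.445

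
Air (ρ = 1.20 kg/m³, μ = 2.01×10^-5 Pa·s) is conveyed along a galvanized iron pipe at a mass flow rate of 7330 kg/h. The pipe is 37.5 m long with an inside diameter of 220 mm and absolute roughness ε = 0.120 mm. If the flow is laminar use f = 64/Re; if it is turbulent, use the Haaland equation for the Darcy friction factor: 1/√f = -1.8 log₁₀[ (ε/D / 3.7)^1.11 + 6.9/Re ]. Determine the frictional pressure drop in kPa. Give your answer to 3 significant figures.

ṁ = 7330 kg/h = 7330/3600 = 2.036 kg/s.
A = πD²/4 = π(0.22)²/4 = 0.03801 m²; mean velocity V = ṁ/(ρA) = 2.036/(1.2 · 0.03801) = 44.64 m/s.
Reynolds number Re = ρVD/μ = 1.2 · 44.64 · 0.22 / 2.01e-05 = 5.863e+05.
Re > 4000 → turbulent. Relative roughness ε/D = 0.00012/0.22 = 0.000545. Haaland: 1/√f = -1.8 log₁₀[(0.000545/3.7)^1.11 + 6.9/5.863e+05] = -1.8 log₁₀[5.59e-05 + 1.18e-05] = 7.506, so f = 0.01775.
Darcy-Weisbach: ΔP = f(L/D)(ρV²/2) = 0.01775·(37.5/0.22)·(1.2·44.64²/2) = 0.01775·170.5·1195 = 3617 Pa.
ΔP = 3617 Pa = 3.62 kPa.

ΔP ≈ 3.62 kPa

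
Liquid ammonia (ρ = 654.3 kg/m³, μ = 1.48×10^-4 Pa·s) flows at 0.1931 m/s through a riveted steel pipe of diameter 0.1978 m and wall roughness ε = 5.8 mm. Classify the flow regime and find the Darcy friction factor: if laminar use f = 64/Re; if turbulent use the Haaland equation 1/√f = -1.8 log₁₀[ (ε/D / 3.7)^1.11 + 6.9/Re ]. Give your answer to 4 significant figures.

Re = ρVD/μ = 654.3·0.1931·0.1978/0.000148 = 1.689e+05.
Re > 4000 → turbulent. ε/D = 0.0058/0.1978 = 0.0293; Haaland: 1/√f = -1.8 log₁₀[0.00465 + 4.09e-05] = 4.191, so f = 0.05693.

f ≈ 0.05693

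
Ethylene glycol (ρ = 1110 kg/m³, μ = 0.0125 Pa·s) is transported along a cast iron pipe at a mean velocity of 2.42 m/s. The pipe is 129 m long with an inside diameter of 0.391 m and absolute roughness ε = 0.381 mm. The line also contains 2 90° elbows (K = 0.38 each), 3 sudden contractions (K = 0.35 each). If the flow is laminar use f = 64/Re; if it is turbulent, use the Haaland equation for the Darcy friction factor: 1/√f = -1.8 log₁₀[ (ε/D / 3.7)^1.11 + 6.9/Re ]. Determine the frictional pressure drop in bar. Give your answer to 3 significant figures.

Reynolds number Re = ρVD/μ = 1110 · 2.42 · 0.391 / 0.0125 = 8.402e+04.
Re > 4000 → turbulent. Relative roughness ε/D = 0.000381/0.391 = 0.000974. Haaland: 1/√f = -1.8 log₁₀[(0.000974/3.7)^1.11 + 6.9/8.402e+04] = -1.8 log₁₀[0.000106 + 8.21e-05] = 6.704, so f = 0.02225.
Total minor-loss coefficient ΣK = 2·0.38 + 3·0.35 = 1.81.
ΔP = [f·L/D + ΣK]·(ρV²/2) = [0.02225·129/0.391 + 1.81]·(1110·2.42²/2) = [7.34 + 1.81]·3250 = 2.974e+04 Pa.
ΔP = 2.974e+04 Pa = 0.297 bar.

ΔP ≈ 0.297 bar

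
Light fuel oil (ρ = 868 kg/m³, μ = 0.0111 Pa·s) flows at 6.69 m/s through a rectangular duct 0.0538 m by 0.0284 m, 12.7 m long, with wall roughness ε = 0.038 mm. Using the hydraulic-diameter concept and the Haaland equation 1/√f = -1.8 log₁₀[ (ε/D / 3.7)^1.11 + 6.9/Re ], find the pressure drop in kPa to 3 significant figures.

ΔP ≈ 185 kPa

Hydraulic diameter D_h = 4A/P = 4·(0.0538·0.0284)/(2·(0.0538+0.0284)) = 0.006112/0.1644 = 0.03718 m.
Re = ρVD_h/μ = 868·6.69·0.03718/0.0111 = 1.945e+04.
ε/D_h = 3.8e-05/0.03718 = 0.00102; Haaland gives 1/√f = -1.8 log₁₀[0.000112+0.000355] = 5.995, so f = 0.02782.
ΔP = f(L/D_h)(ρV²/2) = 0.02782·12.7/0.03718·1.942e+04 = 1.846e+05 Pa.
ΔP = 185 kPa.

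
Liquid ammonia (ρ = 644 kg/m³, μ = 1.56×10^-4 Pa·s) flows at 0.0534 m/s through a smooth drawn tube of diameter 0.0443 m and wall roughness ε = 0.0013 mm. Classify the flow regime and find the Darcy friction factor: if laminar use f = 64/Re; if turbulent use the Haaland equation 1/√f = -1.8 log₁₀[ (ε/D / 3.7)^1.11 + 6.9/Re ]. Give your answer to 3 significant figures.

f ≈ 0.0311

Re = ρVD/μ = 644·0.0534·0.0443/0.000156 = 9766.
Re > 4000 → turbulent. ε/D = 1.3e-06/0.0443 = 2.93e-05; Haaland: 1/√f = -1.8 log₁₀[2.18e-06 + 0.000707] = 5.669, so f = 0.03111.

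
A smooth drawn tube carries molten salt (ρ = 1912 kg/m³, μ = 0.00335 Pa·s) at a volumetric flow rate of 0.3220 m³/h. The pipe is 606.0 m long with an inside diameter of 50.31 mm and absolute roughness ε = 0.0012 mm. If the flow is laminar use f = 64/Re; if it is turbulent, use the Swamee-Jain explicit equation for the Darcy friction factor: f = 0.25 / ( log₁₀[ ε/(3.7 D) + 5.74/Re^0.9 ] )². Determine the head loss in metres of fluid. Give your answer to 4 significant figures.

Q = 0.3220 m³/h = 0.3220/3600 = 8.944e-05 m³/s.
Cross-sectional area A = πD²/4 = π(0.05031)²/4 = 0.001988 m²; mean velocity V = Q/A = 8.944e-05/0.001988 = 0.04499 m/s.
Reynolds number Re = ρVD/μ = 1912 · 0.04499 · 0.05031 / 0.00335 = 1292.
Re < 2300 → laminar flow, so f = 64/Re = 64/1292 = 0.04954 (the turbulent correlation is not needed).
Darcy-Weisbach: ΔP = f(L/D)(ρV²/2) = 0.04954·(606/0.05031)·(1912·0.04499²/2) = 0.04954·1.205e+04·1.935 = 1155 Pa.
Head loss h_f = ΔP/(ρg) = 1155/(1912·9.81) = 0.06157 m.

h_f ≈ 0.06157 m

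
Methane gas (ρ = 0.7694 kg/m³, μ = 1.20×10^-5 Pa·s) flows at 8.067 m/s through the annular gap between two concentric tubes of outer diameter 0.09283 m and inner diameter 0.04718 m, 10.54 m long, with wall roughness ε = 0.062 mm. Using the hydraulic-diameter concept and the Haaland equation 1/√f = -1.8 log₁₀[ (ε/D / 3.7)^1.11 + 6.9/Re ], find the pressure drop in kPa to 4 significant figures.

ΔP ≈ 0.1589 kPa

Hydraulic diameter D_h = 4A/P = D_o - D_i = 0.09283 - 0.04718 = 0.04565 m.
Re = ρVD_h/μ = 0.7694·8.067·0.04565/1.2e-05 = 2.361e+04.
ε/D_h = 6.2e-05/0.04565 = 0.00136; Haaland gives 1/√f = -1.8 log₁₀[0.000154+0.000292] = 6.031, so f = 0.02749.
ΔP = f(L/D_h)(ρV²/2) = 0.02749·10.54/0.04565·25.03 = 158.9 Pa.
ΔP = 0.1589 kPa.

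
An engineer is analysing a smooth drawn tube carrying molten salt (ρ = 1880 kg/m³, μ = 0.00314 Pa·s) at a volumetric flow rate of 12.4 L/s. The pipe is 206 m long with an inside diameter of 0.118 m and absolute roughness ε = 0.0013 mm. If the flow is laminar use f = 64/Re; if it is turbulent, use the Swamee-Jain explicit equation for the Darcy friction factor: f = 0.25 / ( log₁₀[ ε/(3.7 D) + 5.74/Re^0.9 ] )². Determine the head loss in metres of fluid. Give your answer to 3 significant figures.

h_f ≈ 2.15 m

Q = 12.4 L/s = 12.4/1000 = 0.0124 m³/s.
Cross-sectional area A = πD²/4 = π(0.118)²/4 = 0.01094 m²; mean velocity V = Q/A = 0.0124/0.01094 = 1.134 m/s.
Reynolds number Re = ρVD/μ = 1880 · 1.134 · 0.118 / 0.00314 = 8.011e+04.
Re > 4000 → turbulent. Relative roughness ε/D = 1.3e-06/0.118 = 1.1e-05. Swamee-Jain: f = 0.25/(log₁₀[1.1e-05/3.7 + 5.74/8.011e+04^0.9])² = 0.25/(log₁₀[2.98e-06 + 0.000222])² = 0.25/(-3.649)² = 0.01878.
Darcy-Weisbach: ΔP = f(L/D)(ρV²/2) = 0.01878·(206/0.118)·(1880·1.134²/2) = 0.01878·1746·1209 = 3.962e+04 Pa.
Head loss h_f = ΔP/(ρg) = 3.962e+04/(1880·9.81) = 2.15 m.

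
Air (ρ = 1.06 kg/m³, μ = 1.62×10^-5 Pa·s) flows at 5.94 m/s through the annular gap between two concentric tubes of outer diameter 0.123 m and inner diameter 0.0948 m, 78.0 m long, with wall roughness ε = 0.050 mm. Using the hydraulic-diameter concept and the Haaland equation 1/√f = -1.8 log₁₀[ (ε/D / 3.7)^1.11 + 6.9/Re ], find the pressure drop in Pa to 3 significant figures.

Hydraulic diameter D_h = 4A/P = D_o - D_i = 0.123 - 0.0948 = 0.0282 m.
Re = ρVD_h/μ = 1.06·5.94·0.0282/1.62e-05 = 1.096e+04.
ε/D_h = 5e-05/0.0282 = 0.00177; Haaland gives 1/√f = -1.8 log₁₀[0.000207+0.00063] = 5.54, so f = 0.03258.
ΔP = f(L/D_h)(ρV²/2) = 0.03258·78/0.0282·18.7 = 1685 Pa.

ΔP ≈ 1690 Pa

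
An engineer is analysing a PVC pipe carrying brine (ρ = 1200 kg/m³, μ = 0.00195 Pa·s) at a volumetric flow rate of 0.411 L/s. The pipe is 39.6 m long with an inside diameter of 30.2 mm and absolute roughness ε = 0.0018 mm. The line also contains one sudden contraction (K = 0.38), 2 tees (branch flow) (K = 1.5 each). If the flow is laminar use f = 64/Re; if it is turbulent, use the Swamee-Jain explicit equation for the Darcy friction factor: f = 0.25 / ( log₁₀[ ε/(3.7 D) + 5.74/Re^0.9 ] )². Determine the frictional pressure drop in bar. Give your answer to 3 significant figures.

ΔP ≈ 0.0858 bar

Q = 0.411 L/s = 0.411/1000 = 0.000411 m³/s.
Cross-sectional area A = πD²/4 = π(0.0302)²/4 = 0.0007163 m²; mean velocity V = Q/A = 0.000411/0.0007163 = 0.5738 m/s.
Reynolds number Re = ρVD/μ = 1200 · 0.5738 · 0.0302 / 0.00195 = 1.066e+04.
Re > 4000 → turbulent. Relative roughness ε/D = 1.8e-06/0.0302 = 5.96e-05. Swamee-Jain: f = 0.25/(log₁₀[5.96e-05/3.7 + 5.74/1.066e+04^0.9])² = 0.25/(log₁₀[1.61e-05 + 0.00136])² = 0.25/(-2.861)² = 0.03054.
Total minor-loss coefficient ΣK = 1·0.38 + 2·1.5 = 3.38.
ΔP = [f·L/D + ΣK]·(ρV²/2) = [0.03054·39.6/0.0302 + 3.38]·(1200·0.5738²/2) = [40.05 + 3.38]·197.5 = 8578 Pa.
ΔP = 8578 Pa = 0.0858 bar.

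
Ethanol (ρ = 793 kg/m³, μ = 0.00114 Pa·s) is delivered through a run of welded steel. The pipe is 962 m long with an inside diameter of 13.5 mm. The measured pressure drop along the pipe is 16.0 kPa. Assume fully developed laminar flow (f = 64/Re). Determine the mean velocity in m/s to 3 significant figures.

For laminar flow, f = 64/Re with Re = ρVD/μ, so Darcy-Weisbach reduces to ΔP = 32μLV/D². Solving for V: V = ΔP·D²/(32μL) = 1.6e+04·(0.0135)²/(32·0.00114·962) = 0.08309 m/s.
Check: Re = ρVD/μ = 793·0.08309·0.0135/0.00114 = 780.3 < 2300, so the laminar assumption holds.

V ≈ 0.0831 m/s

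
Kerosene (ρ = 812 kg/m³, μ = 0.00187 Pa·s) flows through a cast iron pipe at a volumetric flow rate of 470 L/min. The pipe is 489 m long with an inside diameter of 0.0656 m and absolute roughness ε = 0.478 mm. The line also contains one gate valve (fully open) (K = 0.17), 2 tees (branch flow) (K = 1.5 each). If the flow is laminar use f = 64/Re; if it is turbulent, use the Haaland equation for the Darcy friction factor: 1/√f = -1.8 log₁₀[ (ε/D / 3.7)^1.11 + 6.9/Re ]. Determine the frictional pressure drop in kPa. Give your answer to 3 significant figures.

ΔP ≈ 580 kPa

Q = 470 L/min = 470/60000 = 0.007833 m³/s.
Cross-sectional area A = πD²/4 = π(0.0656)²/4 = 0.00338 m²; mean velocity V = Q/A = 0.007833/0.00338 = 2.318 m/s.
Reynolds number Re = ρVD/μ = 812 · 2.318 · 0.0656 / 0.00187 = 6.602e+04.
Re > 4000 → turbulent. Relative roughness ε/D = 0.000478/0.0656 = 0.00729. Haaland: 1/√f = -1.8 log₁₀[(0.00729/3.7)^1.11 + 6.9/6.602e+04] = -1.8 log₁₀[0.000992 + 0.000105] = 5.328, so f = 0.03523.
Total minor-loss coefficient ΣK = 1·0.17 + 2·1.5 = 3.17.
ΔP = [f·L/D + ΣK]·(ρV²/2) = [0.03523·489/0.0656 + 3.17]·(812·2.318²/2) = [262.6 + 3.17]·2181 = 5.796e+05 Pa.
ΔP = 5.796e+05 Pa = 580 kPa.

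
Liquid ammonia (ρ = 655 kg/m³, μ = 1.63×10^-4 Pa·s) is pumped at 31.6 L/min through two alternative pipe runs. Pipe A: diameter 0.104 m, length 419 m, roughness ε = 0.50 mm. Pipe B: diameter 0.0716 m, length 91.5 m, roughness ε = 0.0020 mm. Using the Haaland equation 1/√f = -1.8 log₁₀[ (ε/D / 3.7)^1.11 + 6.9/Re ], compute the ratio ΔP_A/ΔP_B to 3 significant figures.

ΔP_A/ΔP_B ≈ 1.06

Pipe A: V = Q/A = 0.0005267/0.008495 = 0.062 m/s; Re = 2.591e+04; ε/D = 0.00481; Haaland → f = 0.03318; ΔP_A = f(L/D)(ρV²/2) = 168.3 Pa.
Pipe B: V = Q/A = 0.0005267/0.004026 = 0.1308 m/s; Re = 3.763e+04; ε/D = 2.79e-05; Haaland → f = 0.02216; ΔP_B = f(L/D)(ρV²/2) = 158.7 Pa.
ΔP_A/ΔP_B = 168.3/158.7 = 1.06.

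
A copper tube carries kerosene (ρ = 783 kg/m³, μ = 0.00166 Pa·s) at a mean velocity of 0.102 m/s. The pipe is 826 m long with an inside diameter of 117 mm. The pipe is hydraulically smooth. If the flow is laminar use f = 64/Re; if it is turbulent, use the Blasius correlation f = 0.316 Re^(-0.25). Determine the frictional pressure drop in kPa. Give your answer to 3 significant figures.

ΔP ≈ 1.05 kPa

Reynolds number Re = ρVD/μ = 783 · 0.102 · 0.117 / 0.00166 = 5629.
Re > 4000 → turbulent. Smooth-pipe (Blasius): f = 0.316 Re^(-0.25) = 0.316/(5629)^0.25 = 0.03648.
Darcy-Weisbach: ΔP = f(L/D)(ρV²/2) = 0.03648·(826/0.117)·(783·0.102²/2) = 0.03648·7060·4.073 = 1049 Pa.
ΔP = 1049 Pa = 1.05 kPa.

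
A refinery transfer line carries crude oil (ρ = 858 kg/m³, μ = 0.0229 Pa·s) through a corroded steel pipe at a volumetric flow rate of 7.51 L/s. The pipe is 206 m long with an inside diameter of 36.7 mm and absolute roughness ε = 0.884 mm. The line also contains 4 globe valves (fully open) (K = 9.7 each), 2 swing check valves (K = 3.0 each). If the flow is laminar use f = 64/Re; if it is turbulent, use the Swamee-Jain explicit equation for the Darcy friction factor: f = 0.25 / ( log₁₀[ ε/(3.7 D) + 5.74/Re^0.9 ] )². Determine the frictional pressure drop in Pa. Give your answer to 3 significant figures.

Q = 7.51 L/s = 7.51/1000 = 0.00751 m³/s.
Cross-sectional area A = πD²/4 = π(0.0367)²/4 = 0.001058 m²; mean velocity V = Q/A = 0.00751/0.001058 = 7.099 m/s.
Reynolds number Re = ρVD/μ = 858 · 7.099 · 0.0367 / 0.0229 = 9762.
Re > 4000 → turbulent. Relative roughness ε/D = 0.000884/0.0367 = 0.0241. Swamee-Jain: f = 0.25/(log₁₀[0.0241/3.7 + 5.74/9762^0.9])² = 0.25/(log₁₀[0.00651 + 0.00147])² = 0.25/(-2.098)² = 0.05681.
Total minor-loss coefficient ΣK = 4·9.7 + 2·3 = 44.8.
ΔP = [f·L/D + ΣK]·(ρV²/2) = [0.05681·206/0.0367 + 44.8]·(858·7.099²/2) = [318.9 + 44.8]·2.162e+04 = 7.863e+06 Pa.

ΔP ≈ 7.86×10^6 Pa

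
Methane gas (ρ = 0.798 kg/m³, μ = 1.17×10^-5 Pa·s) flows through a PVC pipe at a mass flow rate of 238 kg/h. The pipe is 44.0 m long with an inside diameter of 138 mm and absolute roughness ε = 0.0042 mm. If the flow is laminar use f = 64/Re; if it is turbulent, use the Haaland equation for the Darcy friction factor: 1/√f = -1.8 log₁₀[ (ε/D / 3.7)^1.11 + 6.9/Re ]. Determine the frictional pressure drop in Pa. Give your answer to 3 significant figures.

ΔP ≈ 80.4 Pa

ṁ = 238 kg/h = 238/3600 = 0.06611 kg/s.
A = πD²/4 = π(0.138)²/4 = 0.01496 m²; mean velocity V = ṁ/(ρA) = 0.06611/(0.798 · 0.01496) = 5.539 m/s.
Reynolds number Re = ρVD/μ = 0.798 · 5.539 · 0.138 / 1.17e-05 = 5.213e+04.
Re > 4000 → turbulent. Relative roughness ε/D = 4.2e-06/0.138 = 3.04e-05. Haaland: 1/√f = -1.8 log₁₀[(3.04e-05/3.7)^1.11 + 6.9/5.213e+04] = -1.8 log₁₀[2.27e-06 + 0.000132] = 6.968, so f = 0.0206.
Darcy-Weisbach: ΔP = f(L/D)(ρV²/2) = 0.0206·(44/0.138)·(0.798·5.539²/2) = 0.0206·318.8·12.24 = 80.39 Pa.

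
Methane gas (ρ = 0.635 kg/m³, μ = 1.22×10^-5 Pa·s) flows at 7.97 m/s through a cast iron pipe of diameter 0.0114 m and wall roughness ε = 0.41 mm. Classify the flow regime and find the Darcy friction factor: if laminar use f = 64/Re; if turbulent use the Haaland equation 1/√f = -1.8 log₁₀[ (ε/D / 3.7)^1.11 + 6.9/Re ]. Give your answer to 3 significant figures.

Re = ρVD/μ = 0.635·7.97·0.0114/1.22e-05 = 4729.
Re > 4000 → turbulent. ε/D = 0.00041/0.0114 = 0.036; Haaland: 1/√f = -1.8 log₁₀[0.00584 + 0.00146] = 3.846, so f = 0.0676.

f ≈ 0.0676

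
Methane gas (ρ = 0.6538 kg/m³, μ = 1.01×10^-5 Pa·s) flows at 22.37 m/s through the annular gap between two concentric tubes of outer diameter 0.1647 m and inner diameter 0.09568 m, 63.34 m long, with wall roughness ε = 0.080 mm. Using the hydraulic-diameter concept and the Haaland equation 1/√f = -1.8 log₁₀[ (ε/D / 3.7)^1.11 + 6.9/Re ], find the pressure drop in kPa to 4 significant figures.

Hydraulic diameter D_h = 4A/P = D_o - D_i = 0.1647 - 0.09568 = 0.06902 m.
Re = ρVD_h/μ = 0.6538·22.37·0.06902/1.01e-05 = 9.995e+04.
ε/D_h = 8e-05/0.06902 = 0.00116; Haaland gives 1/√f = -1.8 log₁₀[0.000129+6.9e-05] = 6.666, so f = 0.0225.
ΔP = f(L/D_h)(ρV²/2) = 0.0225·63.34/0.06902·163.6 = 3378 Pa.
ΔP = 3.378 kPa.

ΔP ≈ 3.378 kPa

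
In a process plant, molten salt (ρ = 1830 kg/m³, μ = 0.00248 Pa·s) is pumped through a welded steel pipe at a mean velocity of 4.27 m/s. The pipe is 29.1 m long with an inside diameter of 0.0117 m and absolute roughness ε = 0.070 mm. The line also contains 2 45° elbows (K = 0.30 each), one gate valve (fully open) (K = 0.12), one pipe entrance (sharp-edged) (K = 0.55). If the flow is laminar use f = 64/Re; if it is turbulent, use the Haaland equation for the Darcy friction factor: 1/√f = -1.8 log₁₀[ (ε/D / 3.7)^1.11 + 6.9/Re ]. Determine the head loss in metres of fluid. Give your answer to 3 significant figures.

h_f ≈ 80.1 m

Reynolds number Re = ρVD/μ = 1830 · 4.27 · 0.0117 / 0.00248 = 3.686e+04.
Re > 4000 → turbulent. Relative roughness ε/D = 7e-05/0.0117 = 0.00598. Haaland: 1/√f = -1.8 log₁₀[(0.00598/3.7)^1.11 + 6.9/3.686e+04] = -1.8 log₁₀[0.000797 + 0.000187] = 5.412, so f = 0.03414.
Total minor-loss coefficient ΣK = 2·0.3 + 1·0.12 + 1·0.55 = 1.27.
ΔP = [f·L/D + ΣK]·(ρV²/2) = [0.03414·29.1/0.0117 + 1.27]·(1830·4.27²/2) = [84.91 + 1.27]·1.668e+04 = 1.438e+06 Pa.
Head loss h_f = ΔP/(ρg) = 1.438e+06/(1830·9.81) = 80.1 m.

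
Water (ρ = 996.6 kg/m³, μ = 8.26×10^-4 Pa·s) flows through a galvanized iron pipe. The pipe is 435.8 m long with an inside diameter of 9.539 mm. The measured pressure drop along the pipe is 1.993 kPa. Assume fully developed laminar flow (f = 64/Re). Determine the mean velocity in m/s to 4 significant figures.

For laminar flow, f = 64/Re with Re = ρVD/μ, so Darcy-Weisbach reduces to ΔP = 32μLV/D². Solving for V: V = ΔP·D²/(32μL) = 1993·(0.009539)²/(32·0.000826·435.8) = 0.01574 m/s.
Check: Re = ρVD/μ = 996.6·0.01574·0.009539/0.000826 = 181.2 < 2300, so the laminar assumption holds.

V ≈ 0.01574 m/s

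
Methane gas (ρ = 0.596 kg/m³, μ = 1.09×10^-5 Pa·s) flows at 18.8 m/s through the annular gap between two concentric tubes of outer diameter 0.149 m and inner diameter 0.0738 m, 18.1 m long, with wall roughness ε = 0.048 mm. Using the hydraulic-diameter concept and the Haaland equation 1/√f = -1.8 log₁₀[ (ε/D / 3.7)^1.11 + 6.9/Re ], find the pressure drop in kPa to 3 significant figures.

ΔP ≈ 0.540 kPa

Hydraulic diameter D_h = 4A/P = D_o - D_i = 0.149 - 0.0738 = 0.0752 m.
Re = ρVD_h/μ = 0.596·18.8·0.0752/1.09e-05 = 7.73e+04.
ε/D_h = 4.8e-05/0.0752 = 0.000638; Haaland gives 1/√f = -1.8 log₁₀[6.65e-05+8.93e-05] = 6.854, so f = 0.02129.
ΔP = f(L/D_h)(ρV²/2) = 0.02129·18.1/0.0752·105.3 = 539.7 Pa.
ΔP = 0.540 kPa.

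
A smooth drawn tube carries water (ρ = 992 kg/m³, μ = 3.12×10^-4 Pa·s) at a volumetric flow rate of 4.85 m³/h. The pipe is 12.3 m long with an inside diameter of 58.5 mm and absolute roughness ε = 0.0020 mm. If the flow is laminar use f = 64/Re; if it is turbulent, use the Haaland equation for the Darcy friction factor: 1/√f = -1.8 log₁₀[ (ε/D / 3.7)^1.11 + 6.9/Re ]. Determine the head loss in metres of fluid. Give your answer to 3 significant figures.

h_f ≈ 0.0491 m

Q = 4.85 m³/h = 4.85/3600 = 0.001347 m³/s.
Cross-sectional area A = πD²/4 = π(0.0585)²/4 = 0.002688 m²; mean velocity V = Q/A = 0.001347/0.002688 = 0.5012 m/s.
Reynolds number Re = ρVD/μ = 992 · 0.5012 · 0.0585 / 0.000312 = 9.323e+04.
Re > 4000 → turbulent. Relative roughness ε/D = 2e-06/0.0585 = 3.42e-05. Haaland: 1/√f = -1.8 log₁₀[(3.42e-05/3.7)^1.11 + 6.9/9.323e+04] = -1.8 log₁₀[2.58e-06 + 7.4e-05] = 7.408, so f = 0.01822.
Darcy-Weisbach: ΔP = f(L/D)(ρV²/2) = 0.01822·(12.3/0.0585)·(992·0.5012²/2) = 0.01822·210.3·124.6 = 477.4 Pa.
Head loss h_f = ΔP/(ρg) = 477.4/(992·9.81) = 0.0491 m.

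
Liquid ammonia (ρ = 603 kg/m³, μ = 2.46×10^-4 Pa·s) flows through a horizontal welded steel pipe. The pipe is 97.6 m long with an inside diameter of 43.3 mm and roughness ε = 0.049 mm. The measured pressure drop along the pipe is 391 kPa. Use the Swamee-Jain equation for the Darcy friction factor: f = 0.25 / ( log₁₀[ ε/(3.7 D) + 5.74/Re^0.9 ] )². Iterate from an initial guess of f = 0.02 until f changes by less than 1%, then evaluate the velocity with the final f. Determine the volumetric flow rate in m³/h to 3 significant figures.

Q ≈ 27.8 m³/h

Rearranging Darcy-Weisbach: V = √(2·ΔP·D/(f·L·ρ)). With ε/D = 4.9e-05/0.0433 = 0.00113, iterate starting from f = 0.02:
  f = 0.02 → V = √(2·3.91e+05·0.0433/(0.02·97.6·603)) = 5.364 m/s; Re = ρVD/μ = 5.693e+05; f → 0.02084
  f = 0.02084 → V = 5.255 m/s; Re = 5.577e+05; f → 0.02085
Converged (Δf/f < 1%). With the final f = 0.02085: V = √(2·3.91e+05·0.0433/(0.02085·97.6·603)) = 5.253 m/s.
Q = V·A = 5.253·(π/4·0.0433²) = 0.007736 m³/s = 27.8 m³/h.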